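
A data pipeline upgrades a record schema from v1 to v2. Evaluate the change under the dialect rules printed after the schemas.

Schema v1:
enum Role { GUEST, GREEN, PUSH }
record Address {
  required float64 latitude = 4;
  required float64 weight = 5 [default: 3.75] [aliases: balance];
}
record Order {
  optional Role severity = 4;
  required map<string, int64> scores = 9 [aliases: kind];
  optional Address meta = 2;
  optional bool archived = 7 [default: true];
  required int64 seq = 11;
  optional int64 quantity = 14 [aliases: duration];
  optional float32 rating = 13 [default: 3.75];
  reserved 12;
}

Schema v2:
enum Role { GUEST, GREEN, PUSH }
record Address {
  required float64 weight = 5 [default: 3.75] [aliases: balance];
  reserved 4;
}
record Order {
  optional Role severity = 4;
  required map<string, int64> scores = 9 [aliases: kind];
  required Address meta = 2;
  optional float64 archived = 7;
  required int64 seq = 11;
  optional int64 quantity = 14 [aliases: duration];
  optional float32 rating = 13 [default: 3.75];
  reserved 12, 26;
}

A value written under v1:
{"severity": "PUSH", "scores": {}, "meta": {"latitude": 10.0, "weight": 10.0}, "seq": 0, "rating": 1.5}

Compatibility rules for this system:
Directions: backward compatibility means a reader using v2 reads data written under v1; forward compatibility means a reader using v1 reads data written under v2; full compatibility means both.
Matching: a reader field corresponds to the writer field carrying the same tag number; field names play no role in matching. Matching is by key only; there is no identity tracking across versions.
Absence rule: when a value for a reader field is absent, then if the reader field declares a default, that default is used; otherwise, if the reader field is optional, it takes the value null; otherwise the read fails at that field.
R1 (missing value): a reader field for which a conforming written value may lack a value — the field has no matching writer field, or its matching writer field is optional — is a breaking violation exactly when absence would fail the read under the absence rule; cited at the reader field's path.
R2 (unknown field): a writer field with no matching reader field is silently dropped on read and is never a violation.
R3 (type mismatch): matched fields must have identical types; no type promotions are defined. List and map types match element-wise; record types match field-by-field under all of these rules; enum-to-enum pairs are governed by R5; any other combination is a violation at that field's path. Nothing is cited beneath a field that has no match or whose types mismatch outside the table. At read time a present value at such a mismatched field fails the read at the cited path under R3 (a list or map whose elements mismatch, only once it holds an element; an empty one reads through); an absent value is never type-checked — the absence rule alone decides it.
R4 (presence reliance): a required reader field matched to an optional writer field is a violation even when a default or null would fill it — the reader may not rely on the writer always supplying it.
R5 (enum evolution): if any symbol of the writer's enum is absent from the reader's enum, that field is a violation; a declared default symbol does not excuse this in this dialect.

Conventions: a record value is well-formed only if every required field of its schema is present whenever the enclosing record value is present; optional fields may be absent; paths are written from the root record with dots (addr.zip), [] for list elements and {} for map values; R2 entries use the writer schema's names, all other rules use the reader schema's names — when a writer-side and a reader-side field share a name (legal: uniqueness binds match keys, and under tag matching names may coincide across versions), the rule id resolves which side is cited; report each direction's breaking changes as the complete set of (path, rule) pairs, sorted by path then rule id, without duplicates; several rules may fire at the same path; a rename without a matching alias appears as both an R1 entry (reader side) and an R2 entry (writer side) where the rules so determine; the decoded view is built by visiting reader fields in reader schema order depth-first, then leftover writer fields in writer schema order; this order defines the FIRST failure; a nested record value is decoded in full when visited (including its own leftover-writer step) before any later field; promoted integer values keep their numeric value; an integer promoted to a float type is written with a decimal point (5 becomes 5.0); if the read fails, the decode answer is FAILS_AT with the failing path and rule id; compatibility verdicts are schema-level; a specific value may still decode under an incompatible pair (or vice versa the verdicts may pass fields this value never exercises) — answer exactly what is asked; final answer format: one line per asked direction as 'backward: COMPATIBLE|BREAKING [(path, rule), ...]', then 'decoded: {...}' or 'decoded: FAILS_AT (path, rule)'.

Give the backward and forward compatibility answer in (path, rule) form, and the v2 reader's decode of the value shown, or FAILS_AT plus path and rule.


backward: BREAKING [(archived, R3), (meta, R1), (meta, R4)]; forward: BREAKING [(archived, R3), (meta.latitude, R1)]; decoded: {"severity": "PUSH", "scores": {}, "meta": {"weight": 10.0}, "archived": null, "seq": 0, "quantity": null, "rating": 1.5}

in Order below, arrows point writer -> reader
checking backward for Order: reader v2 against writer v1:
  writer optional, Role -> Role: reader severity maps from writer severity
  writer required, map<string, int64> -> map<string, int64>: reader scores maps from writer scores
  writer optional, Address -> Address: reader meta maps from writer meta
  writer optional, bool -> float64: reader archived maps from writer archived
  writer required, int64 -> int64: reader seq maps from writer seq
  writer optional, int64 -> int64: reader quantity maps from writer quantity
  writer optional, float32 -> float32: reader rating maps from writer rating
  writer required, float64 -> float64: reader meta.weight maps from writer meta.weight
  leftover writer field: meta.latitude
  R3 fires at archived
  R1 fires at meta
  R4 fires at meta
  => backward: BREAKING (3)
checking forward for Order: reader v1 against writer v2:
  writer optional, Role -> Role: reader severity maps from writer severity
  writer required, map<string, int64> -> map<string, int64>: reader scores maps from writer scores
  writer required, Address -> Address: reader meta maps from writer meta
  writer optional, float64 -> bool: reader archived maps from writer archived
  writer required, int64 -> int64: reader seq maps from writer seq
  writer optional, int64 -> int64: reader quantity maps from writer quantity
  writer optional, float32 -> float32: reader rating maps from writer rating
  meta.latitude: no writer match
  writer required, float64 -> float64: reader meta.weight maps from writer meta.weight
  R3 fires at archived
  R1 fires at meta.latitude
  => forward: BREAKING (2)
decode (reader v2):
  severity := "PUSH"
  scores := {}
  meta.weight := 10.0
  writer meta.latitude: unmatched, discarded
  archived := null (not supplied -> null)
  seq := 0
  quantity := null (not supplied -> null)
  rating := 1.5
  => decoded: {"severity": "PUSH", "scores": {}, "meta": {"weight": 10.0}, "archived": null, "seq": 0, "quantity": null, "rating": 1.5}


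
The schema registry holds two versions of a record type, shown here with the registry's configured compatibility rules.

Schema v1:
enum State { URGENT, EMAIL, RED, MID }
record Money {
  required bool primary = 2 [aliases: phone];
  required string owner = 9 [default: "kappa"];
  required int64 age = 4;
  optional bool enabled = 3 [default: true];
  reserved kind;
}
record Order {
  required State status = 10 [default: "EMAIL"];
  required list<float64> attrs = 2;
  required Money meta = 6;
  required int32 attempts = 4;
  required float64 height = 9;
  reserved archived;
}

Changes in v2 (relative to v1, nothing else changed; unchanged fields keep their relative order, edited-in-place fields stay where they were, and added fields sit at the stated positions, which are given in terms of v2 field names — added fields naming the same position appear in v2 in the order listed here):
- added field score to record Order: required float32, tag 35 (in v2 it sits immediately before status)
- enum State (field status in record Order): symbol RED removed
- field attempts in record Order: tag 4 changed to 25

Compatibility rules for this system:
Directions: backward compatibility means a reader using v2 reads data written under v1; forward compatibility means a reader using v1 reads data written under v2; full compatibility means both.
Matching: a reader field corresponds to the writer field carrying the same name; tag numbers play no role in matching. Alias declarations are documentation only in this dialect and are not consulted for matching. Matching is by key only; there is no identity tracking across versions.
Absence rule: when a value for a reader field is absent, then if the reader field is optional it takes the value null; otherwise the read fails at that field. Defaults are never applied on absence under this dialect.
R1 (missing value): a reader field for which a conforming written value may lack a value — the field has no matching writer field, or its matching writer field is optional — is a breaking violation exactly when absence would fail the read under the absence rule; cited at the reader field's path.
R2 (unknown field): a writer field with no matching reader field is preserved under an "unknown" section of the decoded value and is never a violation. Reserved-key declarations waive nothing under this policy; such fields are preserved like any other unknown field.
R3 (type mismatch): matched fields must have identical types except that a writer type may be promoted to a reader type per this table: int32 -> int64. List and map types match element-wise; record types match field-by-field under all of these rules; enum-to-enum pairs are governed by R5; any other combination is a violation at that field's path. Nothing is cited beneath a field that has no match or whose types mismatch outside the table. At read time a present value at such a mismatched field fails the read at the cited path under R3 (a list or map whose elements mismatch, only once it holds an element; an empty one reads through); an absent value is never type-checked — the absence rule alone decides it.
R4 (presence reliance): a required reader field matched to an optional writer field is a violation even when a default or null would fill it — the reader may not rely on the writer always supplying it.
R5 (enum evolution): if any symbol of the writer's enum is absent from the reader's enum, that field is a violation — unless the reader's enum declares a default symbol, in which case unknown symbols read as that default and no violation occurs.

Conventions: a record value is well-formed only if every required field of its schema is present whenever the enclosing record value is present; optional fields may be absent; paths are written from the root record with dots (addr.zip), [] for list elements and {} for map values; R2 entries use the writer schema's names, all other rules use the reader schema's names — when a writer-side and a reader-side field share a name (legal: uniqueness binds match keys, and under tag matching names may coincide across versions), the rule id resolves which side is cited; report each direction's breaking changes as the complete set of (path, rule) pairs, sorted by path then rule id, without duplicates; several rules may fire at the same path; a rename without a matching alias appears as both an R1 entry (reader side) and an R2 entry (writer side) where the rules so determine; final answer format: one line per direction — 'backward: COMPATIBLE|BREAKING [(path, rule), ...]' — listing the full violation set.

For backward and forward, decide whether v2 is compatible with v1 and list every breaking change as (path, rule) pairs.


the writer's type comes first in each Order pair
checking backward for Order: reader v2 against writer v1:
  score: no writer match
  State -> State, writer required: status aligns to status
  list<float64> -> list<float64>, writer required: attrs aligns to attrs
  Money -> Money, writer required: meta aligns to meta
  int32 -> int32, writer required: attempts aligns to attempts
  float64 -> float64, writer required: height aligns to height
  bool -> bool, writer required: meta.primary aligns to meta.primary
  string -> string, writer required: meta.owner aligns to meta.owner
  int64 -> int64, writer required: meta.age aligns to meta.age
  bool -> bool, writer optional: meta.enabled aligns to meta.enabled
  breaking: (score, R1)
  breaking: (status, R5)
  => 2 violation(s): backward is BREAKING for Order
checking forward for Order: reader v1 against writer v2:
  State -> State, writer required: status aligns to status
  list<float64> -> list<float64>, writer required: attrs aligns to attrs
  Money -> Money, writer required: meta aligns to meta
  int32 -> int32, writer required: attempts aligns to attempts
  float64 -> float64, writer required: height aligns to height
  score (writer side), unknown to reader
  bool -> bool, writer required: meta.primary aligns to meta.primary
  string -> string, writer required: meta.owner aligns to meta.owner
  int64 -> int64, writer required: meta.age aligns to meta.age
  bool -> bool, writer optional: meta.enabled aligns to meta.enabled
  => no violations; forward on Order: COMPATIBLE

backward: BREAKING [(score, R1), (status, R5)]; forward: COMPATIBLE []


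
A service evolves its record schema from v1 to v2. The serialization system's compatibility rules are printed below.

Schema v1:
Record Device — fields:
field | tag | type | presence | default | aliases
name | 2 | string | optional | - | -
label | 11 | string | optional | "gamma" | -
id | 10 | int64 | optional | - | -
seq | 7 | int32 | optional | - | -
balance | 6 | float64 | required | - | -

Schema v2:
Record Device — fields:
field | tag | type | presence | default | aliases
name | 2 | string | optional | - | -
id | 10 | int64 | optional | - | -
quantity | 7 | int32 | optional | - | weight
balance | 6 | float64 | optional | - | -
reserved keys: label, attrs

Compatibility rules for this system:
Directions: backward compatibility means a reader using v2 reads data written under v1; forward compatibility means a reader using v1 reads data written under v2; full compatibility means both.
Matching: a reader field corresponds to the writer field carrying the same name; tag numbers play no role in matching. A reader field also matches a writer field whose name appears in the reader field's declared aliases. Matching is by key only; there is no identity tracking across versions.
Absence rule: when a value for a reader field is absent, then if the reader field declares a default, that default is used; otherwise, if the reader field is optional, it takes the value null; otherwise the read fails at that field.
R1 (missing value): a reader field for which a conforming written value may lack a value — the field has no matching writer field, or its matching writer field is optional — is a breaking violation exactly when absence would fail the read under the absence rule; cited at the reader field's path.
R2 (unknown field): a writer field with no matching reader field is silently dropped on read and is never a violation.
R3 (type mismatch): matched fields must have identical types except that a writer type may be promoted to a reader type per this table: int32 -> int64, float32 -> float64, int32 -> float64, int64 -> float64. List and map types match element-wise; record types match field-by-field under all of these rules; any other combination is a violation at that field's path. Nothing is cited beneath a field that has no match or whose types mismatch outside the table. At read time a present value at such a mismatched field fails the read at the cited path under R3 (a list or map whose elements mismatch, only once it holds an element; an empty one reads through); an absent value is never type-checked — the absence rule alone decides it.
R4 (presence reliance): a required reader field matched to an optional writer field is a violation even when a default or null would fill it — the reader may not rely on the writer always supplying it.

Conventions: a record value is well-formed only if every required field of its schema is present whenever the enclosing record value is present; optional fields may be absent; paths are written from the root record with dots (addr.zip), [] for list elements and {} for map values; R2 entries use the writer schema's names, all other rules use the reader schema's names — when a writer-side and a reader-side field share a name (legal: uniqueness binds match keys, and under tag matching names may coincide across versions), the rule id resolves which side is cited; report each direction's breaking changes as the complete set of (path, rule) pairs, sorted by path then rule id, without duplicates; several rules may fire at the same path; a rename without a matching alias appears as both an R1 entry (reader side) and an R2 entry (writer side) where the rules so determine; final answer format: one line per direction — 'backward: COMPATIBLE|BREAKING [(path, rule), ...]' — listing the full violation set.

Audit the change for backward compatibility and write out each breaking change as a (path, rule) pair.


in Device below, arrows point writer -> reader
backward analysis of Device with v2 as reader and v1 as writer:
  writer optional, string -> string: reader name maps from writer name
  writer optional, int64 -> int64: reader id maps from writer id
  quantity: no writer-side match
  writer required, float64 -> float64: reader balance maps from writer balance
  writer field label has no reader counterpart
  writer field seq has no reader counterpart
  => no violations; backward on Device: COMPATIBLE
the rest of the Device diff is inert for this question:
  removed field label from record Device (its key "label" joins the reserved list) -> triggers nothing under Device's printed rules — same verdict
  field balance in record Device: required changed to optional -> fires only in the forward direction of Device, which is not asked here
  renamed field seq to quantity in record Device -> triggers nothing under Device's printed rules — same verdict

backward: COMPATIBLE []


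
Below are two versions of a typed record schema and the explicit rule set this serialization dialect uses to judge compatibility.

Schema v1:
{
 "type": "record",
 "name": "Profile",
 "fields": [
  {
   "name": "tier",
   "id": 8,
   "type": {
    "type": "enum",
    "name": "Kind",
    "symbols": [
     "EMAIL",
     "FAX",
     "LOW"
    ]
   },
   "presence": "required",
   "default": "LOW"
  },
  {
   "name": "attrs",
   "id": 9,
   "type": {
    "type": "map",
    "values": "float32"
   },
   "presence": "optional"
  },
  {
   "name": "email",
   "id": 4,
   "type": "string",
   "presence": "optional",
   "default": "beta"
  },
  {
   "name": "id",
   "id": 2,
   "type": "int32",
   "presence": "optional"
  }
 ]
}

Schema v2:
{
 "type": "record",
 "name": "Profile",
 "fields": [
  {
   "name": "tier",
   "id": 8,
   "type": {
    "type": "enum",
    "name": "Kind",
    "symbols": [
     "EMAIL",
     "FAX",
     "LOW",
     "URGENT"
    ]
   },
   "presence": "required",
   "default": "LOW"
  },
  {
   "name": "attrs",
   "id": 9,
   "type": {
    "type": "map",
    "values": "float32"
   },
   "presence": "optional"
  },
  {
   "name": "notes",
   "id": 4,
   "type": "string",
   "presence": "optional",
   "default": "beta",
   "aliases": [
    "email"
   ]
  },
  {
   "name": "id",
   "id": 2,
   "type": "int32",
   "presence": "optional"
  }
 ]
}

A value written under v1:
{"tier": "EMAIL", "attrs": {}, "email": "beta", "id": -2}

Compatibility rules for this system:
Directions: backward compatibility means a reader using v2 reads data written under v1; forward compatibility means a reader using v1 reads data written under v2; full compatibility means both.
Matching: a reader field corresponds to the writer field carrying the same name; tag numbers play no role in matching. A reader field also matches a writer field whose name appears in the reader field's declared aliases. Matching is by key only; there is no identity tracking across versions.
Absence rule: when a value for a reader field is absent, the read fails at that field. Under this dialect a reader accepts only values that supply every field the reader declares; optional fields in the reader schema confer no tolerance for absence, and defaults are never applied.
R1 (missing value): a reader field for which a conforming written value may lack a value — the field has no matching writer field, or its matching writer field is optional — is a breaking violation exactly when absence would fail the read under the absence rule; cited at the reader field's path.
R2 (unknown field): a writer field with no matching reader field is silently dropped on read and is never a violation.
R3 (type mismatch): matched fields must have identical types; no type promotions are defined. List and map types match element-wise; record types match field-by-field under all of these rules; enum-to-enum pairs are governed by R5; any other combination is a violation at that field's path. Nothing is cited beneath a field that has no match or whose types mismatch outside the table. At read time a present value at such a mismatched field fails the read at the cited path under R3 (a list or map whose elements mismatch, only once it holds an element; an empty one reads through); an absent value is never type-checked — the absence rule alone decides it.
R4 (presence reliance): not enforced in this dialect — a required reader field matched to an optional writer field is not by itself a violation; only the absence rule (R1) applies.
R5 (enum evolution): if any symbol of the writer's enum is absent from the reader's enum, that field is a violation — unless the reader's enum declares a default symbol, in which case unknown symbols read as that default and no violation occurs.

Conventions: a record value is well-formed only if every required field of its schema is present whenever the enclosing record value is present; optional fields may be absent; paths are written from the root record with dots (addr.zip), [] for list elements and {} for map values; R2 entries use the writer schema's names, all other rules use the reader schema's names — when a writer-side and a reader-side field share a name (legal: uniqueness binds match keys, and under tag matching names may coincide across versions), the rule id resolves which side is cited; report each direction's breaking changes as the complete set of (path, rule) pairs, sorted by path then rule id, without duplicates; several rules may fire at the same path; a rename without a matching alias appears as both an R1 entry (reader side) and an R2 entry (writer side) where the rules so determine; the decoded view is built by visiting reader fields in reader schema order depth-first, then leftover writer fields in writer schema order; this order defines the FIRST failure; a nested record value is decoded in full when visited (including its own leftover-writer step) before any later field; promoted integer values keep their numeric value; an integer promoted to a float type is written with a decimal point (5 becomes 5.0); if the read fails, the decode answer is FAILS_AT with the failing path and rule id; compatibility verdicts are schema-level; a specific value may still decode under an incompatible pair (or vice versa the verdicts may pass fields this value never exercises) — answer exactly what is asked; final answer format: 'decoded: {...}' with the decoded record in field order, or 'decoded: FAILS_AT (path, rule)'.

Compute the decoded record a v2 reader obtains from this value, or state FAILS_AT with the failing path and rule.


each type pair in Profile: writer, then reader
decode walk for Profile under reader schema v2:
  tier := "EMAIL"
  attrs := {}
  notes := "beta" (from writer email)
  id := -2
  => decoded: {"tier": "EMAIL", "attrs": {}, "notes": "beta", "id": -2}
checking off the Profile differences that do not matter here:
  enum Kind (field tier in record Profile): symbol URGENT added -> shifts the Profile verdicts, not this decode

decoded: {"tier": "EMAIL", "attrs": {}, "notes": "beta", "id": -2}


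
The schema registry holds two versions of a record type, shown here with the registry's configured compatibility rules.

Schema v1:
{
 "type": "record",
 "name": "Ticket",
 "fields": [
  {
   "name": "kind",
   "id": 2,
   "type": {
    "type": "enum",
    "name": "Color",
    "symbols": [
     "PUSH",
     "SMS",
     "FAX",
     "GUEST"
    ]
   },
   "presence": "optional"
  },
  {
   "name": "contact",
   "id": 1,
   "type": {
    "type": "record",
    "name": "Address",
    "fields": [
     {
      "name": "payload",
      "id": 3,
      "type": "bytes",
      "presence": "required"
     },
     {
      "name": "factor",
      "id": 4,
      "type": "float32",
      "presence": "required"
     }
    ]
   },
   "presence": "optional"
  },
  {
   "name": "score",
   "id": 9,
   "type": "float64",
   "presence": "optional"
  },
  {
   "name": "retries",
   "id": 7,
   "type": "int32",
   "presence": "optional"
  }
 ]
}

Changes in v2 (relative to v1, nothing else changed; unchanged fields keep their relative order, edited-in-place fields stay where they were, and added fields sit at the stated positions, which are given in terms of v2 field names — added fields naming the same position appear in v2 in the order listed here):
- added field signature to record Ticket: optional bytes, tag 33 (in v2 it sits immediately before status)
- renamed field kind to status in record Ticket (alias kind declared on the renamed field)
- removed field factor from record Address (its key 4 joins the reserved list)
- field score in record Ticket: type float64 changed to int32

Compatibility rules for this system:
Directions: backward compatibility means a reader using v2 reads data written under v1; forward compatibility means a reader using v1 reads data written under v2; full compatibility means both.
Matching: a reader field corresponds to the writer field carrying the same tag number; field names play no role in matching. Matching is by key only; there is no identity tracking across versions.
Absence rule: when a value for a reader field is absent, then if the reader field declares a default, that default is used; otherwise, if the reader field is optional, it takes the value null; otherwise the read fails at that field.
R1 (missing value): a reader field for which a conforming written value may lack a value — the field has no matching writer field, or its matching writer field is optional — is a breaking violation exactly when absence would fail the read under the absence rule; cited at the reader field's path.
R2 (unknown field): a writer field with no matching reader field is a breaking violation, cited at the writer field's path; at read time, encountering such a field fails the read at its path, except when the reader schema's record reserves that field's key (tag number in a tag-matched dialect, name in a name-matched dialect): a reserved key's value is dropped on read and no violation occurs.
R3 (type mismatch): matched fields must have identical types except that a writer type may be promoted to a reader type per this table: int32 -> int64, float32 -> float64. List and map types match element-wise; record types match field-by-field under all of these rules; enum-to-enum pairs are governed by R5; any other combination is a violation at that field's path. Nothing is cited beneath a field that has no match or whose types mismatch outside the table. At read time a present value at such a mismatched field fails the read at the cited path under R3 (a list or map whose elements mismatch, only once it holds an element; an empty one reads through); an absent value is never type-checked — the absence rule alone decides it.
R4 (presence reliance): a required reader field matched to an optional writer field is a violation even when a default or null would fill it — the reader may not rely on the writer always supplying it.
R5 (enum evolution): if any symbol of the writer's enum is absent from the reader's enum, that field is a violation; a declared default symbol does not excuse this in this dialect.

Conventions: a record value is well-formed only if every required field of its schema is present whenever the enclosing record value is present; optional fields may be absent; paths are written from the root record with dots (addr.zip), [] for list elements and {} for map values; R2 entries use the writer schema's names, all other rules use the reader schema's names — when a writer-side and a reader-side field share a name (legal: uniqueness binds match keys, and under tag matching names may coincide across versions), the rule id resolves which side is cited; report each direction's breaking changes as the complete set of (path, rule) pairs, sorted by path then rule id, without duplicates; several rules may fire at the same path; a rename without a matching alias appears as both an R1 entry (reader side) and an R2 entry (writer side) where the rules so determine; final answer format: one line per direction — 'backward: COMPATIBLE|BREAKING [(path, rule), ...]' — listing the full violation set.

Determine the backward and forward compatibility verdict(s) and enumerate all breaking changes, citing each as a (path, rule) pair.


backward: BREAKING [(score, R3)]; forward: BREAKING [(contact.factor, R1), (score, R3), (signature, R2)]

each type pair in Ticket: writer, then reader
backward analysis of Ticket with v2 as reader and v1 as writer:
  signature: no writer match
  Color -> Color, writer optional: status aligns to kind
  Address -> Address, writer optional: contact aligns to contact
  float64 -> int32, writer optional: score aligns to score
  int32 -> int32, writer optional: retries aligns to retries
  bytes -> bytes, writer required: contact.payload aligns to contact.payload
  writer field contact.factor has no reader counterpart
  breaking: (score, R3)
  => 1 violation(s): backward is BREAKING for Ticket
forward analysis of Ticket with v1 as reader and v2 as writer:
  Color -> Color, writer optional: kind aligns to status
  Address -> Address, writer optional: contact aligns to contact
  int32 -> float64, writer optional: score aligns to score
  int32 -> int32, writer optional: retries aligns to retries
  writer field signature has no reader counterpart
  bytes -> bytes, writer required: contact.payload aligns to contact.payload
  contact.factor: no writer match
  breaking: (contact.factor, R1)
  breaking: (score, R3)
  breaking: (signature, R2)
  => 3 violation(s): forward is BREAKING for Ticket


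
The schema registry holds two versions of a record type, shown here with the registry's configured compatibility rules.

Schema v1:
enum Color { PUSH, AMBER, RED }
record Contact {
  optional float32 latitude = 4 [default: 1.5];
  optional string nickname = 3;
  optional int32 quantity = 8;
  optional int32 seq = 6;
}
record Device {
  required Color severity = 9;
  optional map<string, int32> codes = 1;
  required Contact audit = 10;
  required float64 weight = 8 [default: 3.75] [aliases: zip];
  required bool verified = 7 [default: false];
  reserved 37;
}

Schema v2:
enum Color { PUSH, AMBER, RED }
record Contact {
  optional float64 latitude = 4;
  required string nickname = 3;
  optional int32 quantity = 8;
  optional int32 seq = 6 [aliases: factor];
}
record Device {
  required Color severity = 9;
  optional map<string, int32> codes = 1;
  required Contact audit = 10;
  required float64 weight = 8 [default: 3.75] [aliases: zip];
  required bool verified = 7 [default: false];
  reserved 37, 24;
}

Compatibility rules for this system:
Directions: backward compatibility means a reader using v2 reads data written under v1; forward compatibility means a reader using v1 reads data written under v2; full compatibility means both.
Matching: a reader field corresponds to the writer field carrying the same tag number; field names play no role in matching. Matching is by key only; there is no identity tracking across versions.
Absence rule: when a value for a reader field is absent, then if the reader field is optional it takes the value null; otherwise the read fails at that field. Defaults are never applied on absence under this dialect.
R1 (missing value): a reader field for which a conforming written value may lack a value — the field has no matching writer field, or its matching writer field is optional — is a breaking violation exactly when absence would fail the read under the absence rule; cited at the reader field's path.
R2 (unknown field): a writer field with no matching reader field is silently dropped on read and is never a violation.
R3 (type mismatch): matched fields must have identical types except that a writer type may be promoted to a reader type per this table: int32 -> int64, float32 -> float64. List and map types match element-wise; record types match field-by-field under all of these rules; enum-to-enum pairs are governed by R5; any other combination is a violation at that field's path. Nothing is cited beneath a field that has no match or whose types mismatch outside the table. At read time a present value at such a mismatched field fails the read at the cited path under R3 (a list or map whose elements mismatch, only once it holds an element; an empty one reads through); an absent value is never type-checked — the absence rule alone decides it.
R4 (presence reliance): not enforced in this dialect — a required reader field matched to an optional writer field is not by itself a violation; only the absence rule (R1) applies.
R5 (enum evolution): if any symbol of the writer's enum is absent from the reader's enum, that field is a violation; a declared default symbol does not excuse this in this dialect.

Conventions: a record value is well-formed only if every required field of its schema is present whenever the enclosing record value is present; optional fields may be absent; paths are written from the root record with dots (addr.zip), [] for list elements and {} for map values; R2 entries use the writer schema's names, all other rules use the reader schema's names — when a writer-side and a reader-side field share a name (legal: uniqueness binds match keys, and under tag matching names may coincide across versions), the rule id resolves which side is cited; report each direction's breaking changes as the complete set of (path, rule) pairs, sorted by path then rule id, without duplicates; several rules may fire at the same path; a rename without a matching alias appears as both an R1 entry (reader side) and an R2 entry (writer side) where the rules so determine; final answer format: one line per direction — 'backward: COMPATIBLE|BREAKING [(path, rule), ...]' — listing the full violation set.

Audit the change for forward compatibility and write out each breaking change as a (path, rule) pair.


each type pair in Device: writer, then reader
forward analysis of Device with v1 as reader and v2 as writer:
  Color -> Color, writer required: severity aligns to severity
  map<string, int32> -> map<string, int32>, writer optional: codes aligns to codes
  Contact -> Contact, writer required: audit aligns to audit
  float64 -> float64, writer required: weight aligns to weight
  bool -> bool, writer required: verified aligns to verified
  float64 -> float32, writer optional: audit.latitude aligns to audit.latitude
  string -> string, writer required: audit.nickname aligns to audit.nickname
  int32 -> int32, writer optional: audit.quantity aligns to audit.quantity
  int32 -> int32, writer optional: audit.seq aligns to audit.seq
  violation R3 at audit.latitude
  => 1 violation(s): forward is BREAKING for Device
the rest of the Device diff is inert for this question:
  field nickname in record Contact: optional changed to required -> its effect on Device is confined to the backward direction, not asked

forward: BREAKING [(audit.latitude, R3)]


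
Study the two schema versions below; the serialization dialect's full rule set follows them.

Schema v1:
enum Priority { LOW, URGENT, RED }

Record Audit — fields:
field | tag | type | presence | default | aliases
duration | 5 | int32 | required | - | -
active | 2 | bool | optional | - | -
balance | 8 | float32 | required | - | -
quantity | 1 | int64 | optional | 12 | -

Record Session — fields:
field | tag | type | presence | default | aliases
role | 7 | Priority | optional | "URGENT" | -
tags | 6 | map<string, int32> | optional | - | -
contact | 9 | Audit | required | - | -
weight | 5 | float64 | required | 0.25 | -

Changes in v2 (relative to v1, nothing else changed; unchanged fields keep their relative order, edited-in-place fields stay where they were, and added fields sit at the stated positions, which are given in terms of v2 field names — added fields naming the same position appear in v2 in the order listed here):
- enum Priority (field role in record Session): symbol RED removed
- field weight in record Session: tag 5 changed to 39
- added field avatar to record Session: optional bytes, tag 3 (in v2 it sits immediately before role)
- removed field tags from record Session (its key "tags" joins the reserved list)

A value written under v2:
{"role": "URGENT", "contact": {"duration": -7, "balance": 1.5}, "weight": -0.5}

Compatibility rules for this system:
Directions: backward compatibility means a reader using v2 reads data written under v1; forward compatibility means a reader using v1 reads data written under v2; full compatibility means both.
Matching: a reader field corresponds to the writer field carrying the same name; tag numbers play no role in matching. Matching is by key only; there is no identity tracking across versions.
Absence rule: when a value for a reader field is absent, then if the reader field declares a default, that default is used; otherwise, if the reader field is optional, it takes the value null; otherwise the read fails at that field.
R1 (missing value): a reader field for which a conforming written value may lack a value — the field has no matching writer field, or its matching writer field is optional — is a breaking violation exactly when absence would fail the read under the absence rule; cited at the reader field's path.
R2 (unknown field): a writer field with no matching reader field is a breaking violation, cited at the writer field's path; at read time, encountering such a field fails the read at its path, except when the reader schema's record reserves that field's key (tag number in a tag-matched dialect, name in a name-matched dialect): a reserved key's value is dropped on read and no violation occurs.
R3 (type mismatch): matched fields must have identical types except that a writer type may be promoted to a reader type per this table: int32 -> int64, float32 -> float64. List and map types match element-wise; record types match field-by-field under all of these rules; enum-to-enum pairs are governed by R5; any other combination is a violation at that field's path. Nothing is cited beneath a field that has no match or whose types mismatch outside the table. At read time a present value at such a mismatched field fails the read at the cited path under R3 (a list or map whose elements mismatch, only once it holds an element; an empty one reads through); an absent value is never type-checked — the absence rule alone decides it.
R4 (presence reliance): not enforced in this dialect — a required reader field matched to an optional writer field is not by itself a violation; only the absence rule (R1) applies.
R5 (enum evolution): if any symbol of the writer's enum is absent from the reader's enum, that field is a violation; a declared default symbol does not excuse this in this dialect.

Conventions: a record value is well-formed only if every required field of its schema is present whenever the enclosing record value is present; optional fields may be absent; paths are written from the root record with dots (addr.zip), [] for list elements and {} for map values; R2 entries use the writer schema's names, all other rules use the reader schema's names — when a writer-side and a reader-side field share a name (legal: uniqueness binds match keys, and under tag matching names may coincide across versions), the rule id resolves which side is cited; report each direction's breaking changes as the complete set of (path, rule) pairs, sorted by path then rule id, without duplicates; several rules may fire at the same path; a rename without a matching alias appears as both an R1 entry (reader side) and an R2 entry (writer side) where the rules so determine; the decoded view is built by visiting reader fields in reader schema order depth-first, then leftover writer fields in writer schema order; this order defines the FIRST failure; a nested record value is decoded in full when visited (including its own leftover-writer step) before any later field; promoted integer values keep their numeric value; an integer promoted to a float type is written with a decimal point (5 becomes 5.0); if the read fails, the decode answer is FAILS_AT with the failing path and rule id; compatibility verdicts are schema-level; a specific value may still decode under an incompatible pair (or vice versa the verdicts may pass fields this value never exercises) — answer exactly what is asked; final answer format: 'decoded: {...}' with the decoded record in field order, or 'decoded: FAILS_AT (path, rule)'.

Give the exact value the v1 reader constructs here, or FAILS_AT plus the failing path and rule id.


decoded: {"role": "URGENT", "tags": null, "contact": {"duration": -7, "active": null, "balance": 1.5, "quantity": 12}, "weight": -0.5}

the writer's type comes first in each Session pair
decode (reader v1):
  role := "URGENT"
  tags := null (missing; optional => null)
  contact.duration := -7
  contact.active := null (missing; optional => null)
  contact.balance := 1.5
  contact.quantity := 12 (missing; default applied)
  weight := -0.5
  => decoded: {"role": "URGENT", "tags": null, "contact": {"duration": -7, "active": null, "balance": 1.5, "quantity": 12}, "weight": -0.5}
checking off the Session differences that do not matter here:
  enum Priority (field role in record Session): symbol RED removed -> schema-level compatibility only; this Session value's decode is unchanged
  field weight in record Session: tag 5 changed to 39 -> triggers nothing under the printed rules; the Session answer is the same either way
  added field avatar to record Session: optional bytes, tag 3 (in v2 it sits immediately before role) -> schema-level compatibility only; this Session value's decode is unchanged
  removed field tags from record Session (its key "tags" joins the reserved list) -> triggers nothing under the printed rules; the Session answer is the same either way
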